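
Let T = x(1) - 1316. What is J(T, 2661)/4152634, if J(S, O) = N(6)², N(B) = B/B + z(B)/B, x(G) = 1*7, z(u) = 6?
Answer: 2/2076317 ≈ 9.6324e-7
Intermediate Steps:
x(G) = 7
N(B) = 1 + 6/B (N(B) = B/B + 6/B = 1 + 6/B)
T = -1309 (T = 7 - 1316 = -1309)
J(S, O) = 4 (J(S, O) = ((6 + 6)/6)² = ((⅙)*12)² = 2² = 4)
J(T, 2661)/4152634 = 4/4152634 = 4*(1/4152634) = 2/2076317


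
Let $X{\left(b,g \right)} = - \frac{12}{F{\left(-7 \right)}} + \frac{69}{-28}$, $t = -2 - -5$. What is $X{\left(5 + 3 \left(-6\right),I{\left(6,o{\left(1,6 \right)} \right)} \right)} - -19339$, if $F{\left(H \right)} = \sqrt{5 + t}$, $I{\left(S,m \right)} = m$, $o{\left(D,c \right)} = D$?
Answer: $\frac{541423}{28} - 3 \sqrt{2} \approx 19332.0$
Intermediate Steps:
$t = 3$ ($t = -2 + 5 = 3$)
$F{\left(H \right)} = 2 \sqrt{2}$ ($F{\left(H \right)} = \sqrt{5 + 3} = \sqrt{8} = 2 \sqrt{2}$)
$X{\left(b,g \right)} = - \frac{69}{28} - 3 \sqrt{2}$ ($X{\left(b,g \right)} = - \frac{12}{2 \sqrt{2}} + \frac{69}{-28} = - 12 \frac{\sqrt{2}}{4} + 69 \left(- \frac{1}{28}\right) = - 3 \sqrt{2} - \frac{69}{28} = - \frac{69}{28} - 3 \sqrt{2}$)
$X{\left(5 + 3 \left(-6\right),I{\left(6,o{\left(1,6 \right)} \right)} \right)} - -19339 = \left(- \frac{69}{28} - 3 \sqrt{2}\right) - -19339 = \left(- \frac{69}{28} - 3 \sqrt{2}\right) + 19339 = \frac{541423}{28} - 3 \sqrt{2}$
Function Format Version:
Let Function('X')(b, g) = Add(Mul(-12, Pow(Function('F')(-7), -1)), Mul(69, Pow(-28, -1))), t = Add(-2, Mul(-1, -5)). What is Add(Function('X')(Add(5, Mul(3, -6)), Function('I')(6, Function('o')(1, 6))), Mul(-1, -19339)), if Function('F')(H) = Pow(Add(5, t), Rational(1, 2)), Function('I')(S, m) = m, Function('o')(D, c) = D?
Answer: Add(Rational(541423, 28), Mul(-3, Pow(2, Rational(1, 2)))) ≈ 19332.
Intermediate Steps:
t = 3 (t = Add(-2, 5) = 3)
Function('F')(H) = Mul(2, Pow(2, Rational(1, 2))) (Function('F')(H) = Pow(Add(5, 3), Rational(1, 2)) = Pow(8, Rational(1, 2)) = Mul(2, Pow(2, Rational(1, 2))))
Function('X')(b, g) = Add(Rational(-69, 28), Mul(-3, Pow(2, Rational(1, 2)))) (Function('X')(b, g) = Add(Mul(-12, Pow(Mul(2, Pow(2, Rational(1, 2))), -1)), Mul(69, Pow(-28, -1))) = Add(Mul(-12, Mul(Rational(1, 4), Pow(2, Rational(1, 2)))), Mul(69, Rational(-1, 28))) = Add(Mul(-3, Pow(2, Rational(1, 2))), Rational(-69, 28)) = Add(Rational(-69, 28), Mul(-3, Pow(2, Rational(1, 2)))))
Add(Function('X')(Add(5, Mul(3, -6)), Function('I')(6, Function('o')(1, 6))), Mul(-1, -19339)) = Add(Add(Rational(-69, 28), Mul(-3, Pow(2, Rational(1, 2)))), Mul(-1, -19339)) = Add(Add(Rational(-69, 28), Mul(-3, Pow(2, Rational(1, 2)))), 19339) = Add(Rational(541423, 28), Mul(-3, Pow(2, Rational(1, 2))))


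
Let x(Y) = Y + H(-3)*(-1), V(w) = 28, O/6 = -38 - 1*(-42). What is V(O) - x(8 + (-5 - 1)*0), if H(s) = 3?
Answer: 23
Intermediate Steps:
O = 24 (O = 6*(-38 - 1*(-42)) = 6*(-38 + 42) = 6*4 = 24)
x(Y) = -3 + Y (x(Y) = Y + 3*(-1) = Y - 3 = -3 + Y)
V(O) - x(8 + (-5 - 1)*0) = 28 - (-3 + (8 + (-5 - 1)*0)) = 28 - (-3 + (8 - 6*0)) = 28 - (-3 + (8 + 0)) = 28 - (-3 + 8) = 28 - 1*5 = 28 - 5 = 23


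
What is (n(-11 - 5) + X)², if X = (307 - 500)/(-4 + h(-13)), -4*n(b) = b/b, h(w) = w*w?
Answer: 877969/435600 ≈ 2.0155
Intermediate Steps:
h(w) = w²
n(b) = -¼ (n(b) = -b/(4*b) = -¼*1 = -¼)
X = -193/165 (X = (307 - 500)/(-4 + (-13)²) = -193/(-4 + 169) = -193/165 ≈ -1.1697)
(n(-11 - 5) + X)² = (-¼ - 193/165)² = (-937/660)² = 877969/435600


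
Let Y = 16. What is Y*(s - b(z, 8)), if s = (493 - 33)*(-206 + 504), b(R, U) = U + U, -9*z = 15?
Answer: 2193024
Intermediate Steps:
z = -5/3 (z = -⅑*15 = -5/3 ≈ -1.6667)
b(R, U) = 2*U
s = 137080 (s = 460*298 = 137080)
Y*(s - b(z, 8)) = 16*(137080 - 2*8) = 16*(137080 - 1*16) = 16*(137080 - 16) = 16*137064 = 2193024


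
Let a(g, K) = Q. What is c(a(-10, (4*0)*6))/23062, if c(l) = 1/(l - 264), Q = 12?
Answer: -1/5811624 ≈ -1.7207e-7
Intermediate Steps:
a(g, K) = 12
c(l) = 1/(-264 + l)
c(a(-10, (4*0)*6))/23062 = 1/((-264 + 12)*23062) = (1/23062)/(-252) = -1/252*1/23062 = -1/5811624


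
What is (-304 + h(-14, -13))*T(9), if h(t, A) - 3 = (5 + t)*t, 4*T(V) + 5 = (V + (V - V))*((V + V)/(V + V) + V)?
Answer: -14875/4 ≈ -3718.8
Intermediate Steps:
T(V) = -5/4 + V*(1 + V)/4 (T(V) = -5/4 + ((V + (V - V))*((V + V)/(V + V) + V))/4 = -5/4 + ((V + 0)*((2*V)/((2*V)) + V))/4 = -5/4 + (V*((2*V)*(1/(2*V)) + V))/4 = -5/4 + (V*(1 + V))/4 = -5/4 + V*(1 + V)/4)
h(t, A) = 3 + t*(5 + t) (h(t, A) = 3 + (5 + t)*t = 3 + t*(5 + t))
(-304 + h(-14, -13))*T(9) = (-304 + (3 + (-14)**2 + 5*(-14)))*(-5/4 + (1/4)*9 + (1/4)*9**2) = (-304 + (3 + 196 - 70))*(-5/4 + 9/4 + (1/4)*81) = (-304 + 129)*(-5/4 + 9/4 + 81/4) = -175*85/4 = -14875/4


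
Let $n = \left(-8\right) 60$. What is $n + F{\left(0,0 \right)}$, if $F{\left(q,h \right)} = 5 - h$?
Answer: $-475$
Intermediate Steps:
$n = -480$
$n + F{\left(0,0 \right)} = -480 + \left(5 - 0\right) = -480 + \left(5 + 0\right) = -480 + 5 = -475$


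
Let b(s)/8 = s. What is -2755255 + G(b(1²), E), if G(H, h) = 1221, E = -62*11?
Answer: -2754034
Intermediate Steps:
b(s) = 8*s
E = -682
-2755255 + G(b(1²), E) = -2755255 + 1221 = -2754034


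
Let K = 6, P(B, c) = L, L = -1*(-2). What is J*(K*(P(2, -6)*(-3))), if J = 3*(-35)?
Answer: 3780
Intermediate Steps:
L = 2
P(B, c) = 2
J = -105
J*(K*(P(2, -6)*(-3))) = -630*2*(-3) = -630*(-6) = -105*(-36) = 3780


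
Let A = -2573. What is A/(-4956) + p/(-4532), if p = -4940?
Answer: 9035869/5615148 ≈ 1.6092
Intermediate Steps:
A/(-4956) + p/(-4532) = -2573/(-4956) - 4940/(-4532) = -2573*(-1/4956) - 4940*(-1/4532) = 2573/4956 + 1235/1133 = 9035869/5615148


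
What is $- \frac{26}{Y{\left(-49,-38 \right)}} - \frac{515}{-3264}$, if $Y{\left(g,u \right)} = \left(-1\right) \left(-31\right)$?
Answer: $- \frac{68899}{101184} \approx -0.68093$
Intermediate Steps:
$Y{\left(g,u \right)} = 31$
$- \frac{26}{Y{\left(-49,-38 \right)}} - \frac{515}{-3264} = - \frac{26}{31} - \frac{515}{-3264} = \left(-26\right) \frac{1}{31} - - \frac{515}{3264} = - \frac{26}{31} + \frac{515}{3264} = - \frac{68899}{101184}$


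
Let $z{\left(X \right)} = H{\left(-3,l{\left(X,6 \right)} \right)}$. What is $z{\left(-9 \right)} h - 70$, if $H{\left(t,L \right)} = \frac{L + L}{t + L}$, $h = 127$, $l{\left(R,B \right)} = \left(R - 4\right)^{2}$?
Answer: $\frac{15653}{83} \approx 188.59$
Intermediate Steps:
$l{\left(R,B \right)} = \left(-4 + R\right)^{2}$
$H{\left(t,L \right)} = \frac{2 L}{L + t}$
$z{\left(X \right)} = \frac{2 \left(-4 + X\right)^{2}}{-3 + \left(-4 + X\right)^{2}}$ ($z{\left(X \right)} = \frac{2 \left(-4 + X\right)^{2}}{\left(-4 + X\right)^{2} - 3} = \frac{2 \left(-4 + X\right)^{2}}{-3 + \left(-4 + X\right)^{2}}$)
$z{\left(-9 \right)} h - 70 = \frac{2 \left(-4 - 9\right)^{2}}{-3 + \left(-4 - 9\right)^{2}} \cdot 127 - 70 = \frac{2 \left(-13\right)^{2}}{-3 + \left(-13\right)^{2}} \cdot 127 - 70 = 2 \cdot 169 \frac{1}{-3 + 169} \cdot 127 - 70 = 2 \cdot 169 \cdot \frac{1}{166} \cdot 127 - 70 = \frac{169}{83} \cdot 127 - 70 = \frac{21463}{83} - 70 = \frac{15653}{83}$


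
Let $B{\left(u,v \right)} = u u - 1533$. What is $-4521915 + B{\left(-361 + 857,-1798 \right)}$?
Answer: $-4277432$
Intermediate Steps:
$B{\left(u,v \right)} = -1533 + u^{2}$ ($B{\left(u,v \right)} = u^{2} - 1533 = -1533 + u^{2}$)
$-4521915 + B{\left(-361 + 857,-1798 \right)} = -4521915 - \left(1533 - \left(-361 + 857\right)^{2}\right) = -4521915 - \left(1533 - 496^{2}\right) = -4521915 + \left(-1533 + 246016\right) = -4521915 + 244483 = -4277432$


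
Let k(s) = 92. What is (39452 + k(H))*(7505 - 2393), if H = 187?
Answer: 202148928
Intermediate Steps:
(39452 + k(H))*(7505 - 2393) = (39452 + 92)*(7505 - 2393) = 39544*5112 = 202148928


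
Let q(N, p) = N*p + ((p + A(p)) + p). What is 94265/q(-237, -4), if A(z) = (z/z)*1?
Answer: 94265/941 ≈ 100.18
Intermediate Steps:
A(z) = 1 (A(z) = 1*1 = 1)
q(N, p) = 1 + 2*p + N*p (q(N, p) = N*p + ((p + 1) + p) = N*p + ((1 + p) + p) = N*p + (1 + 2*p) = 1 + 2*p + N*p)
94265/q(-237, -4) = 94265/(1 + 2*(-4) - 237*(-4)) = 94265/(1 - 8 + 948) = 94265/941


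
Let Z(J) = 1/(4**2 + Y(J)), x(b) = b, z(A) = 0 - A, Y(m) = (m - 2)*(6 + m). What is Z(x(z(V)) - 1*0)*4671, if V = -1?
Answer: 519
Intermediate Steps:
Y(m) = (-2 + m)*(6 + m)
z(A) = -A
Z(J) = 1/(4 + J**2 + 4*J) (Z(J) = 1/(4**2 + (-12 + J**2 + 4*J)) = 1/(16 + (-12 + J**2 + 4*J)) = 1/(4 + J**2 + 4*J))
Z(x(z(V)) - 1*0)*4671 = 4671/(4 + (-1*(-1) - 1*0)**2 + 4*(-1*(-1) - 1*0)) = 4671/(4 + (1 + 0)**2 + 4*(1 + 0)) = 4671/(4 + 1**2 + 4*1) = 4671/(4 + 1 + 4) = 4671/9 = (1/9)*4671 = 519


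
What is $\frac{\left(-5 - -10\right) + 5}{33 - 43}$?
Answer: $-1$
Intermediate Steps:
$\frac{\left(-5 - -10\right) + 5}{33 - 43} = \frac{\left(-5 + 10\right) + 5}{-10} = \left(5 + 5\right) \left(- \frac{1}{10}\right) = 10 \left(- \frac{1}{10}\right) = -1$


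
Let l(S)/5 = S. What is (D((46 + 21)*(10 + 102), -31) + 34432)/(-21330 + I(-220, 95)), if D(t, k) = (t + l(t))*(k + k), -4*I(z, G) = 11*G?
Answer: 479488/3755 ≈ 127.69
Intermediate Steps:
l(S) = 5*S
I(z, G) = -11*G/4
D(t, k) = 12*k*t (D(t, k) = (t + 5*t)*(k + k) = (6*t)*(2*k) = 12*k*t)
(D((46 + 21)*(10 + 102), -31) + 34432)/(-21330 + I(-220, 95)) = (12*(-31)*((46 + 21)*(10 + 102)) + 34432)/(-21330 - 11/4*95) = (12*(-31)*(67*112) + 34432)/(-21330 - 1045/4) = (12*(-31)*7504 + 34432)/(-86365/4) = (-2791488 + 34432)*(-4/86365) = -2757056*(-4/86365) = 479488/3755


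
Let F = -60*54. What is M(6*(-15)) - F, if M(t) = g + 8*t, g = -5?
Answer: 2515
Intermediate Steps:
M(t) = -5 + 8*t
F = -3240
M(6*(-15)) - F = (-5 + 8*(6*(-15))) - 1*(-3240) = (-5 + 8*(-90)) + 3240 = (-5 - 720) + 3240 = -725 + 3240 = 2515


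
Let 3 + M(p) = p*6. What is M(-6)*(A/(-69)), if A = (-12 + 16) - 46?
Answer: -546/23 ≈ -23.739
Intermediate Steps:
M(p) = -3 + 6*p (M(p) = -3 + p*6 = -3 + 6*p)
A = -42 (A = 4 - 46 = -42)
M(-6)*(A/(-69)) = (-3 + 6*(-6))*(-42/(-69)) = (-3 - 36)*(-42*(-1/69)) = -39*14/23 = -546/23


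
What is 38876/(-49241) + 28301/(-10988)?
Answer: -44408269/13196588 ≈ -3.3651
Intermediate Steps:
38876/(-49241) + 28301/(-10988) = 38876*(-1/49241) + 28301*(-1/10988) = -38876/49241 - 28301/10988 = -44408269/13196588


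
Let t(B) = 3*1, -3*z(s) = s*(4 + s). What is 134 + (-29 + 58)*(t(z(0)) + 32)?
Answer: 1149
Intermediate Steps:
z(s) = -s*(4 + s)/3
t(B) = 3
134 + (-29 + 58)*(t(z(0)) + 32) = 134 + (-29 + 58)*(3 + 32) = 134 + 29*35 = 134 + 1015 = 1149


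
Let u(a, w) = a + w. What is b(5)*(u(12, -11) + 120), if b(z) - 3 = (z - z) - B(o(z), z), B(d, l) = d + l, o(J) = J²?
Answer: -3267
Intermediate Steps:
b(z) = 3 - z - z² (b(z) = 3 + ((z - z) - (z² + z)) = 3 + (0 - (z + z²)) = 3 + (0 + (-z - z²)) = 3 + (-z - z²) = 3 - z - z²)
b(5)*(u(12, -11) + 120) = (3 - 1*5 - 1*5²)*((12 - 11) + 120) = (3 - 5 - 1*25)*(1 + 120) = (3 - 5 - 25)*121 = -27*121 = -3267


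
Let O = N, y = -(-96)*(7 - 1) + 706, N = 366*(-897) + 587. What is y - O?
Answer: 328997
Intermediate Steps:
N = -327715 (N = -328302 + 587 = -327715)
y = 1282 (y = -(-96)*6 + 706 = -96*(-6) + 706 = 576 + 706 = 1282)
O = -327715
y - O = 1282 - 1*(-327715) = 1282 + 327715 = 328997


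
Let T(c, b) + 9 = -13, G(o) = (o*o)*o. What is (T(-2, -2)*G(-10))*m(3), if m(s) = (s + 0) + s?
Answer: 132000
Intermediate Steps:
m(s) = 2*s (m(s) = s + s = 2*s)
G(o) = o**3 (G(o) = o**2*o = o**3)
T(c, b) = -22 (T(c, b) = -9 - 13 = -22)
(T(-2, -2)*G(-10))*m(3) = (-22*(-10)**3)*(2*3) = -22*(-1000)*6 = 22000*6 = 132000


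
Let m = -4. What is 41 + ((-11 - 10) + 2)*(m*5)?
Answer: 421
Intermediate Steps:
41 + ((-11 - 10) + 2)*(m*5) = 41 + ((-11 - 10) + 2)*(-4*5) = 41 + (-21 + 2)*(-20) = 41 - 19*(-20) = 41 + 380 = 421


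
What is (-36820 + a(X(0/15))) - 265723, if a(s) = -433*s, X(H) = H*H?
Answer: -302543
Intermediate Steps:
X(H) = H²
(-36820 + a(X(0/15))) - 265723 = (-36820 - 433*(0/15)²) - 265723 = (-36820 - 433*(0*(1/15))²) - 265723 = (-36820 - 433*0²) - 265723 = (-36820 - 433*0) - 265723 = (-36820 + 0) - 265723 = -36820 - 265723 = -302543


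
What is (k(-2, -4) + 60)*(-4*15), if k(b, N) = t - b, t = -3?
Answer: -3540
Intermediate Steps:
k(b, N) = -3 - b
(k(-2, -4) + 60)*(-4*15) = ((-3 - 1*(-2)) + 60)*(-4*15) = ((-3 + 2) + 60)*(-60) = (-1 + 60)*(-60) = 59*(-60) = -3540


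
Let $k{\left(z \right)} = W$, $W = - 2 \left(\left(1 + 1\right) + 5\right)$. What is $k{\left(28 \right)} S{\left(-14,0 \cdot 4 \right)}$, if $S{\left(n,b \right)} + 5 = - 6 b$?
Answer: $70$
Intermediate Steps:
$W = -14$ ($W = - 2 \left(2 + 5\right) = \left(-2\right) 7 = -14$)
$S{\left(n,b \right)} = -5 - 6 b$
$k{\left(z \right)} = -14$
$k{\left(28 \right)} S{\left(-14,0 \cdot 4 \right)} = - 14 \left(-5 - 6 \cdot 0 \cdot 4\right) = - 14 \left(-5 - 0\right) = - 14 \left(-5 + 0\right) = \left(-14\right) \left(-5\right) = 70$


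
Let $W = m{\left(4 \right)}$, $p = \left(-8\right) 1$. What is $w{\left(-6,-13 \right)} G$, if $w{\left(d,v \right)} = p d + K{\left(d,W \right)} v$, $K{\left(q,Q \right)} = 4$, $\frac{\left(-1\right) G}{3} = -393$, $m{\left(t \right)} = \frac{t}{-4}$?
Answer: $-4716$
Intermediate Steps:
$m{\left(t \right)} = - \frac{t}{4}$ ($m{\left(t \right)} = t \left(- \frac{1}{4}\right) = - \frac{t}{4}$)
$G = 1179$ ($G = \left(-3\right) \left(-393\right) = 1179$)
$p = -8$
$W = -1$ ($W = \left(- \frac{1}{4}\right) 4 = -1$)
$w{\left(d,v \right)} = - 8 d + 4 v$
$w{\left(-6,-13 \right)} G = \left(\left(-8\right) \left(-6\right) + 4 \left(-13\right)\right) 1179 = \left(48 - 52\right) 1179 = \left(-4\right) 1179 = -4716$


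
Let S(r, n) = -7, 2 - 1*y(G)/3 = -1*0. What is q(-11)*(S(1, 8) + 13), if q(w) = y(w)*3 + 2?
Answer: 120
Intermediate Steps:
y(G) = 6 (y(G) = 6 - (-3)*0 = 6 - 3*0 = 6 + 0 = 6)
q(w) = 20 (q(w) = 6*3 + 2 = 18 + 2 = 20)
q(-11)*(S(1, 8) + 13) = 20*(-7 + 13) = 20*6 = 120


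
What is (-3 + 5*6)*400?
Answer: 10800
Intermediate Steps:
(-3 + 5*6)*400 = (-3 + 30)*400 = 27*400 = 10800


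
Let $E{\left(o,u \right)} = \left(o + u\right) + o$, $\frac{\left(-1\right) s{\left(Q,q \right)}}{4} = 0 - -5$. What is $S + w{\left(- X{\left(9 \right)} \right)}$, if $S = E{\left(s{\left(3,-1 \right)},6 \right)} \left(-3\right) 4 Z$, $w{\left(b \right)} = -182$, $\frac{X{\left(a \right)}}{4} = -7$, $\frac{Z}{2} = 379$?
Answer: $309082$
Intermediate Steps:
$Z = 758$ ($Z = 2 \cdot 379 = 758$)
$s{\left(Q,q \right)} = -20$ ($s{\left(Q,q \right)} = - 4 \left(0 - -5\right) = - 4 \left(0 + 5\right) = \left(-4\right) 5 = -20$)
$X{\left(a \right)} = -28$ ($X{\left(a \right)} = 4 \left(-7\right) = -28$)
$E{\left(o,u \right)} = u + 2 o$
$S = 309264$ ($S = \left(6 + 2 \left(-20\right)\right) \left(-3\right) 4 \cdot 758 = \left(6 - 40\right) \left(-3\right) 4 \cdot 758 = \left(-34\right) \left(-3\right) 4 \cdot 758 = 102 \cdot 4 \cdot 758 = 408 \cdot 758 = 309264$)
$S + w{\left(- X{\left(9 \right)} \right)} = 309264 - 182 = 309082$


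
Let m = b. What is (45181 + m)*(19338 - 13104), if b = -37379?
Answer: 48637668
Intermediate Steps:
m = -37379
(45181 + m)*(19338 - 13104) = (45181 - 37379)*(19338 - 13104) = 7802*6234 = 48637668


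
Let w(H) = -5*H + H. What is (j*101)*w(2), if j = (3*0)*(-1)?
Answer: 0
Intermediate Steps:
j = 0 (j = 0*(-1) = 0)
w(H) = -4*H
(j*101)*w(2) = (0*101)*(-4*2) = 0*(-8) = 0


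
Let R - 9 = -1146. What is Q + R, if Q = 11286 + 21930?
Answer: 32079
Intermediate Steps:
Q = 33216
R = -1137 (R = 9 - 1146 = -1137)
Q + R = 33216 - 1137 = 32079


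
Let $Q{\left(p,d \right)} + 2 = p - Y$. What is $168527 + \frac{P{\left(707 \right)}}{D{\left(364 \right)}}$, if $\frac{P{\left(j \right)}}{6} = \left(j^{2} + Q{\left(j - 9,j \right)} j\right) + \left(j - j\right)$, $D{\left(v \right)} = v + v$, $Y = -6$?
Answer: $\frac{9190331}{52} \approx 1.7674 \cdot 10^{5}$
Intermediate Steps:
$D{\left(v \right)} = 2 v$
$Q{\left(p,d \right)} = 4 + p$ ($Q{\left(p,d \right)} = -2 + \left(p - -6\right) = -2 + \left(p + 6\right) = -2 + \left(6 + p\right) = 4 + p$)
$P{\left(j \right)} = 6 j^{2} + 6 j \left(-5 + j\right)$ ($P{\left(j \right)} = 6 \left(\left(j^{2} + \left(4 + \left(j - 9\right)\right) j\right) + \left(j - j\right)\right) = 6 \left(\left(j^{2} + \left(4 + \left(-9 + j\right)\right) j\right) + 0\right) = 6 \left(\left(j^{2} + \left(-5 + j\right) j\right) + 0\right) = 6 \left(\left(j^{2} + j \left(-5 + j\right)\right) + 0\right) = 6 \left(j^{2} + j \left(-5 + j\right)\right) = 6 j^{2} + 6 j \left(-5 + j\right)$)
$168527 + \frac{P{\left(707 \right)}}{D{\left(364 \right)}} = 168527 + \frac{6 \cdot 707 \left(-5 + 2 \cdot 707\right)}{2 \cdot 364} = 168527 + \frac{6 \cdot 707 \left(-5 + 1414\right)}{728} = 168527 + 6 \cdot 707 \cdot 1409 \cdot \frac{1}{728} = 168527 + 5976978 \cdot \frac{1}{728} = 168527 + \frac{426927}{52} = \frac{9190331}{52}$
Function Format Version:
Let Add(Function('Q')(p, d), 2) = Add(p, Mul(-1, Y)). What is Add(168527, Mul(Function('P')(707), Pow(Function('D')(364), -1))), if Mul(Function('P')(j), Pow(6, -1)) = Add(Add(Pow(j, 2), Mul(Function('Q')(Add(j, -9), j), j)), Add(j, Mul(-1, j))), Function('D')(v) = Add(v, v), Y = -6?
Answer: Rational(9190331, 52) ≈ 1.7674e+5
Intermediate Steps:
Function('D')(v) = Mul(2, v)
Function('Q')(p, d) = Add(4, p) (Function('Q')(p, d) = Add(-2, Add(p, Mul(-1, -6))) = Add(-2, Add(p, 6)) = Add(-2, Add(6, p)) = Add(4, p))
Function('P')(j) = Add(Mul(6, Pow(j, 2)), Mul(6, j, Add(-5, j))) (Function('P')(j) = Mul(6, Add(Add(Pow(j, 2), Mul(Add(4, Add(j, -9)), j)), Add(j, Mul(-1, j)))) = Mul(6, Add(Add(Pow(j, 2), Mul(Add(4, Add(-9, j)), j)), 0)) = Mul(6, Add(Add(Pow(j, 2), Mul(Add(-5, j), j)), 0)) = Mul(6, Add(Add(Pow(j, 2), Mul(j, Add(-5, j))), 0)) = Mul(6, Add(Pow(j, 2), Mul(j, Add(-5, j)))) = Add(Mul(6, Pow(j, 2)), Mul(6, j, Add(-5, j))))
Add(168527, Mul(Function('P')(707), Pow(Function('D')(364), -1))) = Add(168527, Mul(Mul(6, 707, Add(-5, Mul(2, 707))), Pow(Mul(2, 364), -1))) = Add(168527, Mul(Mul(6, 707, Add(-5, 1414)), Pow(728, -1))) = Add(168527, Mul(Mul(6, 707, 1409), Rational(1, 728))) = Add(168527, Mul(5976978, Rational(1, 728))) = Add(168527, Rational(426927, 52)) = Rational(9190331, 52)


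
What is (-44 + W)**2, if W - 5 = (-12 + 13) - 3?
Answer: 1681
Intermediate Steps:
W = 3 (W = 5 + ((-12 + 13) - 3) = 5 + (1 - 3) = 5 - 2 = 3)
(-44 + W)**2 = (-44 + 3)**2 = (-41)**2 = 1681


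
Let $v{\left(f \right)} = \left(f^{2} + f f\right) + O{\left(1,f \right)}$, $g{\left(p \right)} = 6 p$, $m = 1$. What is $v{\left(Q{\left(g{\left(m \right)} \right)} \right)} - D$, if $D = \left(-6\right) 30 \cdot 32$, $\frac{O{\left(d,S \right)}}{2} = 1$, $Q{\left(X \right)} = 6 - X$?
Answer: $5762$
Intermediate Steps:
$O{\left(d,S \right)} = 2$ ($O{\left(d,S \right)} = 2 \cdot 1 = 2$)
$v{\left(f \right)} = 2 + 2 f^{2}$ ($v{\left(f \right)} = \left(f^{2} + f f\right) + 2 = \left(f^{2} + f^{2}\right) + 2 = 2 f^{2} + 2 = 2 + 2 f^{2}$)
$D = -5760$ ($D = \left(-180\right) 32 = -5760$)
$v{\left(Q{\left(g{\left(m \right)} \right)} \right)} - D = \left(2 + 2 \left(6 - 6 \cdot 1\right)^{2}\right) - -5760 = \left(2 + 2 \left(6 - 6\right)^{2}\right) + 5760 = \left(2 + 2 \cdot 0^{2}\right) + 5760 = \left(2 + 2 \cdot 0\right) + 5760 = \left(2 + 0\right) + 5760 = 2 + 5760 = 5762$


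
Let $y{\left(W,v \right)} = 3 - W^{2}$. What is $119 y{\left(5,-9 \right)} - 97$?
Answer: $-2715$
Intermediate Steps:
$119 y{\left(5,-9 \right)} - 97 = 119 \left(3 - 5^{2}\right) - 97 = 119 \left(3 - 25\right) - 97 = 119 \left(-22\right) - 97 = -2618 - 97 = -2715$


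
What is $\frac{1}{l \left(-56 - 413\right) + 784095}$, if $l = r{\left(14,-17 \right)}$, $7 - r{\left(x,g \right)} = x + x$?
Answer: $\frac{1}{793944} \approx 1.2595 \cdot 10^{-6}$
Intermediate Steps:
$r{\left(x,g \right)} = 7 - 2 x$ ($r{\left(x,g \right)} = 7 - \left(x + x\right) = 7 - 2 x$)
$l = -21$ ($l = 7 - 28 = -21$)
$\frac{1}{l \left(-56 - 413\right) + 784095} = \frac{1}{- 21 \left(-56 - 413\right) + 784095} = \frac{1}{\left(-21\right) \left(-469\right) + 784095} = \frac{1}{9849 + 784095} = \frac{1}{793944}$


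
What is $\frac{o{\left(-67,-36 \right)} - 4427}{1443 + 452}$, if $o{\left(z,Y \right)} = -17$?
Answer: $- \frac{4444}{1895} \approx -2.3451$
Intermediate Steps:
$\frac{o{\left(-67,-36 \right)} - 4427}{1443 + 452} = \frac{-17 - 4427}{1443 + 452} = - \frac{4444}{1895}$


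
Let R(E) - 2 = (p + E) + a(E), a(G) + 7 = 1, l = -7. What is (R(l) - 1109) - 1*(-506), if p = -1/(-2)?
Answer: -1227/2 ≈ -613.50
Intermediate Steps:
p = ½ (p = -1*(-½) = ½ ≈ 0.50000)
a(G) = -6 (a(G) = -7 + 1 = -6)
R(E) = -7/2 + E (R(E) = 2 + ((½ + E) - 6) = 2 + (-11/2 + E) = -7/2 + E)
(R(l) - 1109) - 1*(-506) = ((-7/2 - 7) - 1109) - 1*(-506) = (-21/2 - 1109) + 506 = -2239/2 + 506 = -1227/2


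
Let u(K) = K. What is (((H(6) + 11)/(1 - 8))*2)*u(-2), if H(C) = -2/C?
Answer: 128/21 ≈ 6.0952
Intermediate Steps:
(((H(6) + 11)/(1 - 8))*2)*u(-2) = (((-2/6 + 11)/(1 - 8))*2)*(-2) = (((-2*⅙ + 11)/(-7))*2)*(-2) = (((-⅓ + 11)*(-⅐))*2)*(-2) = (((32/3)*(-⅐))*2)*(-2) = -32/21*2*(-2) = -64/21*(-2) = 128/21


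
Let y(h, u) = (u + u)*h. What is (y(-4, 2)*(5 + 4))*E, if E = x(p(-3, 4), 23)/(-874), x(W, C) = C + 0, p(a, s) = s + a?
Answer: 72/19 ≈ 3.7895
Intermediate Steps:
p(a, s) = a + s
x(W, C) = C
y(h, u) = 2*h*u (y(h, u) = (2*u)*h = 2*h*u)
E = -1/38 (E = 23/(-874) = 23*(-1/874) = -1/38 ≈ -0.026316)
(y(-4, 2)*(5 + 4))*E = ((2*(-4)*2)*(5 + 4))*(-1/38) = -16*9*(-1/38) = -144*(-1/38) = 72/19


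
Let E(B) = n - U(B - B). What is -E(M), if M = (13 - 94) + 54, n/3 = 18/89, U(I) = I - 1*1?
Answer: -143/89 ≈ -1.6067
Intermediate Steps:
U(I) = -1 + I (U(I) = I - 1 = -1 + I)
n = 54/89 (n = 3*(18/89) = 54/89 ≈ 0.60674)
M = -27 (M = -81 + 54 = -27)
E(B) = 143/89 (E(B) = 54/89 - (-1 + (B - B)) = 54/89 - (-1 + 0) = 54/89 - 1*(-1) = 54/89 + 1 = 143/89)
-E(M) = -1*143/89 = -143/89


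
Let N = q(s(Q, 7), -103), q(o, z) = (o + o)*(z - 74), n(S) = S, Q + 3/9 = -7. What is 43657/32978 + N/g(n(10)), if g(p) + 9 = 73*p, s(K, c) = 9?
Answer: -73591211/23777138 ≈ -3.0950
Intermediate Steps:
Q = -22/3 (Q = -1/3 - 7 = -22/3 ≈ -7.3333)
q(o, z) = 2*o*(-74 + z) (q(o, z) = (2*o)*(-74 + z) = 2*o*(-74 + z))
N = -3186 (N = 2*9*(-74 - 103) = 2*9*(-177) = -3186)
g(p) = -9 + 73*p
43657/32978 + N/g(n(10)) = 43657/32978 - 3186/(-9 + 73*10) = 43657*(1/32978) - 3186/(-9 + 730) = 43657/32978 - 3186/721 = -73591211/23777138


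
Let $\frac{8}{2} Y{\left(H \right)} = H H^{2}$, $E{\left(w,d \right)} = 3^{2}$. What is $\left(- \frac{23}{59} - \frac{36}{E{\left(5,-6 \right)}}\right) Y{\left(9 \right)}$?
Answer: $- \frac{188811}{236} \approx -800.05$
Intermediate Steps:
$E{\left(w,d \right)} = 9$
$Y{\left(H \right)} = \frac{H^{3}}{4}$ ($Y{\left(H \right)} = \frac{H H^{2}}{4} = \frac{H^{3}}{4}$)
$\left(- \frac{23}{59} - \frac{36}{E{\left(5,-6 \right)}}\right) Y{\left(9 \right)} = \left(- \frac{23}{59} - \frac{36}{9}\right) \frac{9^{3}}{4} = \left(\left(-23\right) \frac{1}{59} - 4\right) \frac{1}{4} \cdot 729 = \left(- \frac{23}{59} - 4\right) \frac{729}{4} = \left(- \frac{259}{59}\right) \frac{729}{4} = - \frac{188811}{236}$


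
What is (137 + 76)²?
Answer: 45369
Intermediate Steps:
(137 + 76)² = 213² = 45369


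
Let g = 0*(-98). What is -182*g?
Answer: 0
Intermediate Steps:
g = 0
-182*g = -182*0 = 0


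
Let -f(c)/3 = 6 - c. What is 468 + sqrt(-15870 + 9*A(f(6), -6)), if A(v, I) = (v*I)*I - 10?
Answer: 468 + 2*I*sqrt(3990) ≈ 468.0 + 126.33*I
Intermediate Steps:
f(c) = -18 + 3*c (f(c) = -3*(6 - c) = -18 + 3*c)
A(v, I) = -10 + v*I**2 (A(v, I) = (I*v)*I - 10 = v*I**2 - 10 = -10 + v*I**2)
468 + sqrt(-15870 + 9*A(f(6), -6)) = 468 + sqrt(-15870 + 9*(-10 + (-18 + 3*6)*(-6)**2)) = 468 + sqrt(-15870 + 9*(-10 + (-18 + 18)*36)) = 468 + sqrt(-15870 + 9*(-10 + 0*36)) = 468 + sqrt(-15870 + 9*(-10 + 0)) = 468 + sqrt(-15870 + 9*(-10)) = 468 + sqrt(-15870 - 90) = 468 + sqrt(-15960) = 468 + 2*I*sqrt(3990)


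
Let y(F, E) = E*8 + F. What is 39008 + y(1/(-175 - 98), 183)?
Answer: 11048855/273 ≈ 40472.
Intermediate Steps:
y(F, E) = F + 8*E (y(F, E) = 8*E + F = F + 8*E)
39008 + y(1/(-175 - 98), 183) = 39008 + (1/(-175 - 98) + 8*183) = 39008 + (1/(-273) + 1464) = 39008 + (-1/273 + 1464) = 39008 + 399671/273 = 11048855/273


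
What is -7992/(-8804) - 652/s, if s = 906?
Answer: 187568/997053 ≈ 0.18812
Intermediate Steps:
-7992/(-8804) - 652/s = -7992/(-8804) - 652/906 = -7992*(-1/8804) - 652*1/906 = 1998/2201 - 326/453 = 187568/997053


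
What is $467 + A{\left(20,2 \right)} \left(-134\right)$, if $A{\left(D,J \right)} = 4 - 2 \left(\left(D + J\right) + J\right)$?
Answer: $6363$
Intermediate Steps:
$A{\left(D,J \right)} = 4 - 4 J - 2 D$ ($A{\left(D,J \right)} = 4 - 2 \left(D + 2 J\right) = 4 - \left(2 D + 4 J\right) = 4 - 4 J - 2 D$)
$467 + A{\left(20,2 \right)} \left(-134\right) = 467 + \left(4 - 8 - 40\right) \left(-134\right) = 467 - -5896 = 467 + 5896 = 6363$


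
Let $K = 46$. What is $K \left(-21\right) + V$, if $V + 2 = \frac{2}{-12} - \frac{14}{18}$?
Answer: $- \frac{17441}{18} \approx -968.94$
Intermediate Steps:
$V = - \frac{53}{18}$ ($V = -2 + \left(\frac{2}{-12} - \frac{14}{18}\right) = -2 + \left(2 \left(- \frac{1}{12}\right) - \frac{7}{9}\right) = -2 - \frac{17}{18} = - \frac{53}{18} \approx -2.9444$)
$K \left(-21\right) + V = 46 \left(-21\right) - \frac{53}{18} = -966 - \frac{53}{18} = - \frac{17441}{18}$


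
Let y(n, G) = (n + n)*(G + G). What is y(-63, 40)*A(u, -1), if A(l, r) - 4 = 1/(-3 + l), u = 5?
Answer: -45360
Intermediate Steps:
y(n, G) = 4*G*n (y(n, G) = (2*n)*(2*G) = 4*G*n)
A(l, r) = 4 + 1/(-3 + l)
y(-63, 40)*A(u, -1) = (4*40*(-63))*((-11 + 4*5)/(-3 + 5)) = -10080*(-11 + 20)/2 = -5040*9 = -10080*9/2 = -45360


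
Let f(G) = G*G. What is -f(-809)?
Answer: -654481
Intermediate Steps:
f(G) = G**2
-f(-809) = -1*(-809)**2 = -1*654481 = -654481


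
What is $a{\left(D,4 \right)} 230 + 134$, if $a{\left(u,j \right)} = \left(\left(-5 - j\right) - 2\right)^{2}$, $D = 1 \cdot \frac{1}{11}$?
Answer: $27964$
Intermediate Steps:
$D = \frac{1}{11}$ ($D = 1 \cdot \frac{1}{11} = \frac{1}{11} \approx 0.090909$)
$a{\left(u,j \right)} = \left(-7 - j\right)^{2}$
$a{\left(D,4 \right)} 230 + 134 = \left(7 + 4\right)^{2} \cdot 230 + 134 = 11^{2} \cdot 230 + 134 = 121 \cdot 230 + 134 = 27830 + 134 = 27964$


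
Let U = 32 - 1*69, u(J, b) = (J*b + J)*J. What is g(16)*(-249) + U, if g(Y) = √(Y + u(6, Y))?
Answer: -37 - 498*√157 ≈ -6276.9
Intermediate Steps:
u(J, b) = J*(J + J*b) (u(J, b) = (J + J*b)*J = J*(J + J*b))
g(Y) = √(36 + 37*Y) (g(Y) = √(Y + 6²*(1 + Y)) = √(Y + 36*(1 + Y)) = √(Y + (36 + 36*Y)) = √(36 + 37*Y))
U = -37 (U = 32 - 69 = -37)
g(16)*(-249) + U = √(36 + 37*16)*(-249) - 37 = √(36 + 592)*(-249) - 37 = √628*(-249) - 37 = (2*√157)*(-249) - 37 = -498*√157 - 37 = -37 - 498*√157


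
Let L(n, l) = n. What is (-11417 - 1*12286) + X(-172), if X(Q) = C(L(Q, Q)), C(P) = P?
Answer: -23875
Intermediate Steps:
X(Q) = Q
(-11417 - 1*12286) + X(-172) = (-11417 - 1*12286) - 172 = (-11417 - 12286) - 172 = -23703 - 172 = -23875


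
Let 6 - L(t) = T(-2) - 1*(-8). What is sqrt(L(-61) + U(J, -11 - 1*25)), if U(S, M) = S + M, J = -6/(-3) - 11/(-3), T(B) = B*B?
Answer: I*sqrt(327)/3 ≈ 6.0277*I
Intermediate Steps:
T(B) = B**2
L(t) = -6 (L(t) = 6 - ((-2)**2 - 1*(-8)) = 6 - (4 + 8) = 6 - 1*12 = 6 - 12 = -6)
J = 17/3 (J = -6*(-1/3) - 11*(-1/3) = 2 + 11/3 = 17/3 ≈ 5.6667)
U(S, M) = M + S
sqrt(L(-61) + U(J, -11 - 1*25)) = sqrt(-6 + ((-11 - 1*25) + 17/3)) = sqrt(-6 + ((-11 - 25) + 17/3)) = sqrt(-6 + (-36 + 17/3)) = sqrt(-6 - 91/3) = sqrt(-109/3) = I*sqrt(327)/3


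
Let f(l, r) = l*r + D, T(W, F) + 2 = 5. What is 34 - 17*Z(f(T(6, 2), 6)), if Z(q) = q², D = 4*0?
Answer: -5474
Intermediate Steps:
D = 0
T(W, F) = 3 (T(W, F) = -2 + 5 = 3)
f(l, r) = l*r (f(l, r) = l*r + 0 = l*r)
34 - 17*Z(f(T(6, 2), 6)) = 34 - 17*(3*6)² = 34 - 17*18² = 34 - 17*324 = 34 - 5508 = -5474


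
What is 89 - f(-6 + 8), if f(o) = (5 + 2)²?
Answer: 40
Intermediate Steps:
f(o) = 49 (f(o) = 7² = 49)
89 - f(-6 + 8) = 89 - 1*49 = 89 - 49 = 40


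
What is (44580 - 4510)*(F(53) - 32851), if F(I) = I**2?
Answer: -1203782940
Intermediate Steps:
(44580 - 4510)*(F(53) - 32851) = (44580 - 4510)*(53**2 - 32851) = 40070*(2809 - 32851) = 40070*(-30042) = -1203782940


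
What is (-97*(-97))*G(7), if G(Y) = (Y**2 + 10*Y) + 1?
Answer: 1129080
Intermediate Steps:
G(Y) = 1 + Y**2 + 10*Y
(-97*(-97))*G(7) = (-97*(-97))*(1 + 7**2 + 10*7) = 9409*(1 + 49 + 70) = 9409*120 = 1129080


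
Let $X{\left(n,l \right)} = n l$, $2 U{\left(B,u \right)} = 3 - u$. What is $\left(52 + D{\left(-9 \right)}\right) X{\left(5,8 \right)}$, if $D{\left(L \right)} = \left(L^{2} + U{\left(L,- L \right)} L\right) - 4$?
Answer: $6240$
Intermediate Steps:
$U{\left(B,u \right)} = \frac{3}{2} - \frac{u}{2}$ ($U{\left(B,u \right)} = \frac{3 - u}{2} = \frac{3}{2} - \frac{u}{2}$)
$X{\left(n,l \right)} = l n$
$D{\left(L \right)} = -4 + L^{2} + L \left(\frac{3}{2} + \frac{L}{2}\right)$ ($D{\left(L \right)} = \left(L^{2} + \left(\frac{3}{2} - \frac{\left(-1\right) L}{2}\right) L\right) - 4 = \left(L^{2} + \left(\frac{3}{2} + \frac{L}{2}\right) L\right) - 4 = \left(L^{2} + L \left(\frac{3}{2} + \frac{L}{2}\right)\right) - 4 = -4 + L^{2} + L \left(\frac{3}{2} + \frac{L}{2}\right)$)
$\left(52 + D{\left(-9 \right)}\right) X{\left(5,8 \right)} = \left(52 + \left(-4 + \frac{3}{2} \left(-9\right) + \frac{3 \left(-9\right)^{2}}{2}\right)\right) 8 \cdot 5 = \left(52 - -104\right) 40 = \left(52 + 104\right) 40 = 156 \cdot 40 = 6240$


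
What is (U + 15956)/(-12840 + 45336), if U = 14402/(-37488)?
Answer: 299072063/609105024 ≈ 0.49100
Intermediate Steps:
U = -7201/18744 (U = 14402*(-1/37488) = -7201/18744 ≈ -0.38418)
(U + 15956)/(-12840 + 45336) = (-7201/18744 + 15956)/(-12840 + 45336) = (299072063/18744)/32496 = (299072063/18744)*(1/32496) = 299072063/609105024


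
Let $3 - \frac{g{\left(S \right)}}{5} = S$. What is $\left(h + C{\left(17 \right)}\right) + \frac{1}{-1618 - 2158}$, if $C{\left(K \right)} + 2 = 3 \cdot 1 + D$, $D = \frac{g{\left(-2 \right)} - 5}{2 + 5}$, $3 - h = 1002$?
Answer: $- \frac{26303623}{26432} \approx -995.14$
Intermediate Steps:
$h = -999$ ($h = 3 - 1002 = -999$)
$g{\left(S \right)} = 15 - 5 S$
$D = \frac{20}{7}$ ($D = \frac{\left(15 - -10\right) - 5}{2 + 5} = \frac{\left(15 + 10\right) - 5}{7} = \left(25 - 5\right) \frac{1}{7} = 20 \cdot \frac{1}{7} = \frac{20}{7} \approx 2.8571$)
$C{\left(K \right)} = \frac{27}{7}$ ($C{\left(K \right)} = -2 + \left(3 \cdot 1 + \frac{20}{7}\right) = -2 + \left(3 + \frac{20}{7}\right) = -2 + \frac{41}{7} = \frac{27}{7}$)
$\left(h + C{\left(17 \right)}\right) + \frac{1}{-1618 - 2158} = \left(-999 + \frac{27}{7}\right) + \frac{1}{-1618 - 2158} = - \frac{6966}{7} + \frac{1}{-3776} = - \frac{6966}{7} - \frac{1}{3776} = - \frac{26303623}{26432}$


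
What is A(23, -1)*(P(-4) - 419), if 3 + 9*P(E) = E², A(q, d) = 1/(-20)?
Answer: 1879/90 ≈ 20.878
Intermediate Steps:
A(q, d) = -1/20
P(E) = -⅓ + E²/9
A(23, -1)*(P(-4) - 419) = -((-⅓ + (⅑)*(-4)²) - 419)/20 = -((-⅓ + (⅑)*16) - 419)/20 = -((-⅓ + 16/9) - 419)/20 = -(13/9 - 419)/20 = -1/20*(-3758/9) = 1879/90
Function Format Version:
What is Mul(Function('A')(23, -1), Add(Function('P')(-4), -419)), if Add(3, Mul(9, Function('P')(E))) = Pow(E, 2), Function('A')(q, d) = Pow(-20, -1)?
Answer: Rational(1879, 90) ≈ 20.878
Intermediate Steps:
Function('A')(q, d) = Rational(-1, 20)
Function('P')(E) = Add(Rational(-1, 3), Mul(Rational(1, 9), Pow(E, 2)))
Mul(Function('A')(23, -1), Add(Function('P')(-4), -419)) = Mul(Rational(-1, 20), Add(Add(Rational(-1, 3), Mul(Rational(1, 9), Pow(-4, 2))), -419)) = Mul(Rational(-1, 20), Add(Add(Rational(-1, 3), Mul(Rational(1, 9), 16)), -419)) = Mul(Rational(-1, 20), Add(Add(Rational(-1, 3), Rational(16, 9)), -419)) = Mul(Rational(-1, 20), Add(Rational(13, 9), -419)) = Mul(Rational(-1, 20), Rational(-3758, 9)) = Rational(1879, 90)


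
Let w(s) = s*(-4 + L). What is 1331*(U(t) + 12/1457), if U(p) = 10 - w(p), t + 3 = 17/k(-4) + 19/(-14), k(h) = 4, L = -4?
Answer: 124224892/10199 ≈ 12180.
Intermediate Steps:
t = -3/28 (t = -3 + (17/4 + 19/(-14)) = -3 + (17*(1/4) + 19*(-1/14)) = -3 + (17/4 - 19/14) = -3 + 81/28 = -3/28 ≈ -0.10714)
w(s) = -8*s (w(s) = s*(-4 - 4) = s*(-8) = -8*s)
U(p) = 10 + 8*p (U(p) = 10 - (-8)*p = 10 + 8*p)
1331*(U(t) + 12/1457) = 1331*((10 + 8*(-3/28)) + 12/1457) = 1331*((10 - 6/7) + 12*(1/1457)) = 1331*(64/7 + 12/1457) = 1331*(93332/10199) = 124224892/10199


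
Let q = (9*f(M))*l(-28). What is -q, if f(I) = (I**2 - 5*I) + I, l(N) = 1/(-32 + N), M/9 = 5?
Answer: 1107/4 ≈ 276.75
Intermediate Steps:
M = 45 (M = 9*5 = 45)
f(I) = I**2 - 4*I
q = -1107/4 (q = (9*(45*(-4 + 45)))/(-32 - 28) = (9*(45*41))/(-60) = (9*1845)*(-1/60) = 16605*(-1/60) = -1107/4 ≈ -276.75)
-q = -1*(-1107/4) = 1107/4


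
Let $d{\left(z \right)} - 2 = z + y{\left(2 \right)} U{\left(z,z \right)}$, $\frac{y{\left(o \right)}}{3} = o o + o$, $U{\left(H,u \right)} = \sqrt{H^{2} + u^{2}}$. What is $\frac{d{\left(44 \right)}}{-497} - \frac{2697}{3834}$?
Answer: $- \frac{7121}{8946} - \frac{792 \sqrt{2}}{497} \approx -3.0496$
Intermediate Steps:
$y{\left(o \right)} = 3 o + 3 o^{2}$ ($y{\left(o \right)} = 3 \left(o o + o\right) = 3 \left(o^{2} + o\right) = 3 \left(o + o^{2}\right) = 3 o + 3 o^{2}$)
$d{\left(z \right)} = 2 + z + 18 \sqrt{2} \sqrt{z^{2}}$ ($d{\left(z \right)} = 2 + \left(z + 3 \cdot 2 \left(1 + 2\right) \sqrt{z^{2} + z^{2}}\right) = 2 + \left(z + 3 \cdot 2 \cdot 3 \sqrt{2 z^{2}}\right) = 2 + \left(z + 18 \sqrt{2} \sqrt{z^{2}}\right) = 2 + z + 18 \sqrt{2} \sqrt{z^{2}}$)
$\frac{d{\left(44 \right)}}{-497} - \frac{2697}{3834} = \frac{2 + 44 + 18 \sqrt{2} \sqrt{44^{2}}}{-497} - \frac{2697}{3834} = \left(2 + 44 + 18 \sqrt{2} \sqrt{1936}\right) \left(- \frac{1}{497}\right) - \frac{899}{1278} = \left(2 + 44 + 18 \sqrt{2} \cdot 44\right) \left(- \frac{1}{497}\right) - \frac{899}{1278} = \left(2 + 44 + 792 \sqrt{2}\right) \left(- \frac{1}{497}\right) - \frac{899}{1278} = \left(46 + 792 \sqrt{2}\right) \left(- \frac{1}{497}\right) - \frac{899}{1278} = \left(- \frac{46}{497} - \frac{792 \sqrt{2}}{497}\right) - \frac{899}{1278} = - \frac{7121}{8946} - \frac{792 \sqrt{2}}{497}$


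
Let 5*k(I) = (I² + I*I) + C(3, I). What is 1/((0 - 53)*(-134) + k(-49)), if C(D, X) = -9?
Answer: 5/40303 ≈ 0.00012406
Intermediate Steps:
k(I) = -9/5 + 2*I²/5 (k(I) = ((I² + I*I) - 9)/5 = ((I² + I²) - 9)/5 = (2*I² - 9)/5 = (-9 + 2*I²)/5 = -9/5 + 2*I²/5)
1/((0 - 53)*(-134) + k(-49)) = 1/((0 - 53)*(-134) + (-9/5 + (⅖)*(-49)²)) = 1/(-53*(-134) + (-9/5 + (⅖)*2401)) = 1/(7102 + (-9/5 + 4802/5)) = 1/(7102 + 4793/5) = 1/(40303/5) = 5/40303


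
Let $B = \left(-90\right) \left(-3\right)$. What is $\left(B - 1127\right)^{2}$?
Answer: $734449$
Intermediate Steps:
$B = 270$
$\left(B - 1127\right)^{2} = \left(270 - 1127\right)^{2} = \left(-857\right)^{2} = 734449$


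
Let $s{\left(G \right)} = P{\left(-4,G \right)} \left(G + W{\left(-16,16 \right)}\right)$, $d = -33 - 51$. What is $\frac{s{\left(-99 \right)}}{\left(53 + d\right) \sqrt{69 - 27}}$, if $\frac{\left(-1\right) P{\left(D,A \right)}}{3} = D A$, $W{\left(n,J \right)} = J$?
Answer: $- \frac{16434 \sqrt{42}}{217} \approx -490.8$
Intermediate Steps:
$P{\left(D,A \right)} = - 3 A D$ ($P{\left(D,A \right)} = - 3 D A = - 3 A D$)
$d = -84$
$s{\left(G \right)} = 12 G \left(16 + G\right)$ ($s{\left(G \right)} = \left(-3\right) G \left(-4\right) \left(G + 16\right) = 12 G \left(16 + G\right)$)
$\frac{s{\left(-99 \right)}}{\left(53 + d\right) \sqrt{69 - 27}} = \frac{12 \left(-99\right) \left(16 - 99\right)}{\left(53 - 84\right) \sqrt{69 - 27}} = \frac{12 \left(-99\right) \left(-83\right)}{\left(-31\right) \sqrt{42}} = 98604 \left(- \frac{\sqrt{42}}{1302}\right) = - \frac{16434 \sqrt{42}}{217}$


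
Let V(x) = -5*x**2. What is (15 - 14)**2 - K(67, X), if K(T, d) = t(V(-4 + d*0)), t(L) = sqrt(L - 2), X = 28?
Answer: 1 - I*sqrt(82) ≈ 1.0 - 9.0554*I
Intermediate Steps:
t(L) = sqrt(-2 + L)
K(T, d) = I*sqrt(82) (K(T, d) = sqrt(-2 - 5*(-4 + d*0)**2) = sqrt(-2 - 5*(-4 + 0)**2) = sqrt(-2 - 5*(-4)**2) = sqrt(-2 - 5*16) = sqrt(-2 - 80) = sqrt(-82) = I*sqrt(82))
(15 - 14)**2 - K(67, X) = (15 - 14)**2 - I*sqrt(82) = 1**2 - I*sqrt(82) = 1 - I*sqrt(82)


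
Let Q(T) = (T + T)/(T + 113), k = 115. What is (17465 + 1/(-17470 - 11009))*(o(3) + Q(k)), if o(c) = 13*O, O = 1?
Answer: 397162508599/1623303 ≈ 2.4466e+5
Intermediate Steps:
o(c) = 13 (o(c) = 13*1 = 13)
Q(T) = 2*T/(113 + T) (Q(T) = (2*T)/(113 + T) = 2*T/(113 + T))
(17465 + 1/(-17470 - 11009))*(o(3) + Q(k)) = (17465 + 1/(-17470 - 11009))*(13 + 2*115/(113 + 115)) = (17465 + 1/(-28479))*(13 + 2*115/228) = (17465 - 1/28479)*(13 + 2*115*(1/228)) = 497385734*(13 + 115/114)/28479 = (497385734/28479)*(1597/114) = 397162508599/1623303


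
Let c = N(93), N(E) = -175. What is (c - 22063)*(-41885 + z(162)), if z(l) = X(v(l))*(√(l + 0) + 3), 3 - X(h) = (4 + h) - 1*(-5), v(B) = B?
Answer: 942646582 + 33623856*√2 ≈ 9.9020e+8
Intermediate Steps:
X(h) = -6 - h (X(h) = 3 - ((4 + h) - 1*(-5)) = 3 - ((4 + h) + 5) = 3 - (9 + h) = 3 + (-9 - h) = -6 - h)
c = -175
z(l) = (-6 - l)*(3 + √l) (z(l) = (-6 - l)*(√(l + 0) + 3) = (-6 - l)*(√l + 3) = (-6 - l)*(3 + √l))
(c - 22063)*(-41885 + z(162)) = (-175 - 22063)*(-41885 - (3 + √162)*(6 + 162)) = -22238*(-41885 - 1*(3 + 9*√2)*168) = -22238*(-41885 + (-504 - 1512*√2)) = -22238*(-42389 - 1512*√2) = 942646582 + 33623856*√2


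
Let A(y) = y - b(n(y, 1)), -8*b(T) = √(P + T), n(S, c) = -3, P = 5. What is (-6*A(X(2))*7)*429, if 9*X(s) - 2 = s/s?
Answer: -6006 - 9009*√2/4 ≈ -9191.2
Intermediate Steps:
X(s) = ⅓ (X(s) = 2/9 + (s/s)/9 = 2/9 + (⅑)*1 = 2/9 + ⅑ = ⅓)
b(T) = -√(5 + T)/8
A(y) = y + √2/8 (A(y) = y - (-1)*√(5 - 3)/8 = y - (-1)*√2/8 = y + √2/8)
(-6*A(X(2))*7)*429 = (-6*(⅓ + √2/8)*7)*429 = ((-2 - 3*√2/4)*7)*429 = (-14 - 21*√2/4)*429 = -6006 - 9009*√2/4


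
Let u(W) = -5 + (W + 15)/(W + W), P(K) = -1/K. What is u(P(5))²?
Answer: 1764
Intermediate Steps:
u(W) = -5 + (15 + W)/(2*W) (u(W) = -5 + (15 + W)/((2*W)) = -5 + (15 + W)*(1/(2*W)) = -5 + (15 + W)/(2*W))
u(P(5))² = (3*(5 - (-3)/5)/(2*((-1/5))))² = (3*(5 - (-3)/5)/(2*((-1*⅕))))² = (3*(5 - 3*(-⅕))/(2*(-⅕)))² = ((3/2)*(-5)*(5 + ⅗))² = ((3/2)*(-5)*(28/5))² = (-42)² = 1764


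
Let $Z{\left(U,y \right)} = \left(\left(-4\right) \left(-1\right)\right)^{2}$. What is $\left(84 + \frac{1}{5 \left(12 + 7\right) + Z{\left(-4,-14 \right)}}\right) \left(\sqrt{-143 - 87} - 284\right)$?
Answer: $- \frac{2648300}{111} + \frac{9325 i \sqrt{230}}{111} \approx -23859.0 + 1274.1 i$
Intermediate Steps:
$Z{\left(U,y \right)} = 16$ ($Z{\left(U,y \right)} = 4^{2} = 16$)
$\left(84 + \frac{1}{5 \left(12 + 7\right) + Z{\left(-4,-14 \right)}}\right) \left(\sqrt{-143 - 87} - 284\right) = \left(84 + \frac{1}{5 \left(12 + 7\right) + 16}\right) \left(\sqrt{-143 - 87} - 284\right) = \left(84 + \frac{1}{5 \cdot 19 + 16}\right) \left(\sqrt{-230} - 284\right) = \left(84 + \frac{1}{95 + 16}\right) \left(i \sqrt{230} - 284\right) = \left(84 + \frac{1}{111}\right) \left(-284 + i \sqrt{230}\right) = \frac{9325 \left(-284 + i \sqrt{230}\right)}{111} = - \frac{2648300}{111} + \frac{9325 i \sqrt{230}}{111}$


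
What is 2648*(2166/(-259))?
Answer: -5735568/259 ≈ -22145.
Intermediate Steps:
2648*(2166/(-259)) = 2648*(2166*(-1/259)) = 2648*(-2166/259) = -5735568/259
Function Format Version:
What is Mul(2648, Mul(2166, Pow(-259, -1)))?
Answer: Rational(-5735568, 259) ≈ -22145.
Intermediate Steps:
Mul(2648, Mul(2166, Pow(-259, -1))) = Mul(2648, Mul(2166, Rational(-1, 259))) = Mul(2648, Rational(-2166, 259)) = Rational(-5735568, 259)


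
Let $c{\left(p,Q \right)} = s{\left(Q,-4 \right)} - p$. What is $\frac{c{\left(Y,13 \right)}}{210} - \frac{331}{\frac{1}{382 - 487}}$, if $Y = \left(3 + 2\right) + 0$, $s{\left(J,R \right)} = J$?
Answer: $\frac{3649279}{105} \approx 34755.0$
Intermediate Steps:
$Y = 5$ ($Y = 5 + 0 = 5$)
$c{\left(p,Q \right)} = Q - p$
$\frac{c{\left(Y,13 \right)}}{210} - \frac{331}{\frac{1}{382 - 487}} = \frac{13 - 5}{210} - \frac{331}{\frac{1}{382 - 487}} = \left(13 - 5\right) \frac{1}{210} - \frac{331}{\frac{1}{-105}} = 8 \cdot \frac{1}{210} - \frac{331}{- \frac{1}{105}} = \frac{4}{105} - -34755 = \frac{4}{105} + 34755 = \frac{3649279}{105}$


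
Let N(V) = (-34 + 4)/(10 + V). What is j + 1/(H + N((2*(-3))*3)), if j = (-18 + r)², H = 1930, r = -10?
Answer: 6064244/7735 ≈ 784.00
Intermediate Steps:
N(V) = -30/(10 + V)
j = 784 (j = (-18 - 10)² = (-28)² = 784)
j + 1/(H + N((2*(-3))*3)) = 784 + 1/(1930 - 30/(10 + (2*(-3))*3)) = 784 + 1/(1930 - 30/(10 - 6*3)) = 784 + 1/(1930 - 30/(10 - 18)) = 784 + 1/(1930 - 30/(-8)) = 784 + 1/(1930 - 30*(-⅛)) = 784 + 1/(1930 + 15/4) = 784 + 1/(7735/4) = 784 + 4/7735 = 6064244/7735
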